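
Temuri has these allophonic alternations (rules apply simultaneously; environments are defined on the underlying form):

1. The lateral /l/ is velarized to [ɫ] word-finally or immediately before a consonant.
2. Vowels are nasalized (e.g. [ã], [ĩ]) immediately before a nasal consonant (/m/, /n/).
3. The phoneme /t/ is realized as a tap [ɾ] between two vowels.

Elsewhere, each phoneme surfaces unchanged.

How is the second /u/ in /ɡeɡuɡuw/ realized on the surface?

[u]

/u/ (between /ɡ/ and /w/) fails the environment for rule 2, so it stays [u].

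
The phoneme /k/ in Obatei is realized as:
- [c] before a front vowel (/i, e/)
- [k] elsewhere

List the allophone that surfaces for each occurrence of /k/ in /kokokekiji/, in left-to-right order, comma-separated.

Occurrence 1 (position 1): no conditioning environment matches → elsewhere allophone [k].
Occurrence 2 (position 3): no conditioning environment matches → elsewhere allophone [k].
Occurrence 3 (position 5): before a front vowel → [c].
Occurrence 4 (position 7): before a front vowel → [c].

[k], [k], [c], [c]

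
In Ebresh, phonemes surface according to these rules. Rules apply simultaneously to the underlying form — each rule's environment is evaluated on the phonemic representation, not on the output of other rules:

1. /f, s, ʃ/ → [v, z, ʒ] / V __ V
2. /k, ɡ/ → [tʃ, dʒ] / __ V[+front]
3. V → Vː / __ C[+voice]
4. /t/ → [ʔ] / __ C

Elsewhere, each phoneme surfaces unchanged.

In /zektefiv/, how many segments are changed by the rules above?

2

Segments that undergo a rule: /f/ → [v] (rule 1); /i/ → [iː] (rule 3).
All other segments surface unchanged.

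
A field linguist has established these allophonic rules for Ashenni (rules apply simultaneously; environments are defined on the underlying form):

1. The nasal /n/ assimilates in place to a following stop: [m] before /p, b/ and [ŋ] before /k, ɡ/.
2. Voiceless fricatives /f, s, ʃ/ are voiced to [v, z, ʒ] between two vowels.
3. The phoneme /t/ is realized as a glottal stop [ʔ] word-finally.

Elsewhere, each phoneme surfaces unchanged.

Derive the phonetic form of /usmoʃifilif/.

/s/ — between /u/ and /m/; rule 2 does not apply here → [s].
/ʃ/ — between /o/ and /i/, between two vowels — surfaces as [ʒ] (rule 2).
/f/ (between /i/ and /i/) occurs between two vowels → [v] by rule 2.
/f/ (word-final): rule 2 targets it, but not between two vowels → unchanged [f].

[usmoʒivilif]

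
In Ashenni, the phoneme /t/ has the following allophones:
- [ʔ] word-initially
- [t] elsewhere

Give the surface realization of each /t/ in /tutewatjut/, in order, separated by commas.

[ʔ], [t], [t], [t]

Occurrence 1 (position 1): word-initially → [ʔ].
Occurrence 2 (position 3): no conditioning environment matches → elsewhere allophone [t].
Occurrence 3 (position 7): no conditioning environment matches → elsewhere allophone [t].
Occurrence 4 (position 10): no conditioning environment matches → elsewhere allophone [t].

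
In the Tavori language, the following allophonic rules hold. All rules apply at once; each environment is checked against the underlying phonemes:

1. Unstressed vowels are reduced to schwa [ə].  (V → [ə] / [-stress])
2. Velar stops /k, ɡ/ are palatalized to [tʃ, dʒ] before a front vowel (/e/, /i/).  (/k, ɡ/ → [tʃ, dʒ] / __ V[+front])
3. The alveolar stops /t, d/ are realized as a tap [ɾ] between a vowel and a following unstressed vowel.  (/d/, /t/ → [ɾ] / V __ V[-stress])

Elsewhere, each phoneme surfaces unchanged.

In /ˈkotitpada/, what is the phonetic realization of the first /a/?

[ə]

/a/ — between /p/ and /d/, in an unstressed syllable — surfaces as [ə] (rule 1).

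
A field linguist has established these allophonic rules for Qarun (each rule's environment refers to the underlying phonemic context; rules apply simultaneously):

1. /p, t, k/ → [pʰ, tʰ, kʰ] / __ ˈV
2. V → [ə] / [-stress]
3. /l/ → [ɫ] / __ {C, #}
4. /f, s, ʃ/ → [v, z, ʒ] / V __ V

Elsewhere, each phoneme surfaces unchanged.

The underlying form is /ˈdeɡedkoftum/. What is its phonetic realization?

[ˈdeɡədkəftəm]

/d/ (word-initial) is unaffected → [d].
/e/ — between /d/ and /ɡ/; rule 2 does not apply here → [e].
/ɡ/ stays [ɡ].
/e/ meets the environment for rule 2 (in an unstressed syllable) → [ə].
/d/ — not in any rule's target class → [d].
/k/ (between /d/ and /o/): rule 1 targets it, but not immediately before a stressed vowel → unchanged [k].
Rule 2 applies to /o/ (between /k/ and /f/: in an unstressed syllable) → [ə].
/f/ (between /o/ and /t/) is in the target of rule 4 but the environment (between two vowels) is not met → [f].
/t/ — between /f/ and /u/; rule 1 does not apply here → [t].
/u/ (between /t/ and /m/): in an unstressed syllable, so rule 2 applies → [ə].
/m/ (word-final) is unaffected → [m].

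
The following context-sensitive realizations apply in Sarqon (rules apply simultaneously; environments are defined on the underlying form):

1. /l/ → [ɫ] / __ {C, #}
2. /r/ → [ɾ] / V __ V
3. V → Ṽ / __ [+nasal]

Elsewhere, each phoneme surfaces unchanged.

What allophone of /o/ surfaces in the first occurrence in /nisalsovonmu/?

[o]

/o/ (between /s/ and /v/) is in the target of rule 3 but the environment (before a nasal consonant) is not met → [o].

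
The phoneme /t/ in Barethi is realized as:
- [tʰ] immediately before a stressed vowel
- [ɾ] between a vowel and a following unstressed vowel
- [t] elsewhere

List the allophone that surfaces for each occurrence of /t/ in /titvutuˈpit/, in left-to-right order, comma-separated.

[t], [t], [ɾ], [t]

Occurrence 1 (position 1): no conditioning environment matches → elsewhere allophone [t].
Occurrence 2 (position 3): no conditioning environment matches → elsewhere allophone [t].
Occurrence 3 (position 6): between a vowel and an unstressed vowel → [ɾ].
Occurrence 4 (position 10): no conditioning environment matches → elsewhere allophone [t].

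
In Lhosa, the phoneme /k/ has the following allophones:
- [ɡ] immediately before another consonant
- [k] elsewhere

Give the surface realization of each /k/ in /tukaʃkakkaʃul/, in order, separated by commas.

Occurrence 1 (position 3): no conditioning environment matches → elsewhere allophone [k].
Occurrence 2 (position 6): no conditioning environment matches → elsewhere allophone [k].
Occurrence 3 (position 8): immediately before another consonant → [ɡ].
Occurrence 4 (position 9): no conditioning environment matches → elsewhere allophone [k].

[k], [k], [ɡ], [k]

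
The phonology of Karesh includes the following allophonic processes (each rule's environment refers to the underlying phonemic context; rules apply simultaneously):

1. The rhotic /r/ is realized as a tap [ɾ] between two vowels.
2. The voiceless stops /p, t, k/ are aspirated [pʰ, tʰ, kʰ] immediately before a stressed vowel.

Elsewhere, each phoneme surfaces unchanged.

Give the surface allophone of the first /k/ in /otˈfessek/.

[k]

/k/ (word-final) is in the target of rule 2 but the environment (immediately before a stressed vowel) is not met → [k].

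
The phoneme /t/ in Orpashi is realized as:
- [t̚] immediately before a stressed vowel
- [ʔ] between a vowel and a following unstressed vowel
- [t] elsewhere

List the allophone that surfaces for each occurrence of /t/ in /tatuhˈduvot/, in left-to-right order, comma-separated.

Occurrence 1 (position 1): no conditioning environment matches → elsewhere allophone [t].
Occurrence 2 (position 3): between a vowel and a following unstressed vowel → [ʔ].
Occurrence 3 (position 10): no conditioning environment matches → elsewhere allophone [t].

[t], [ʔ], [t]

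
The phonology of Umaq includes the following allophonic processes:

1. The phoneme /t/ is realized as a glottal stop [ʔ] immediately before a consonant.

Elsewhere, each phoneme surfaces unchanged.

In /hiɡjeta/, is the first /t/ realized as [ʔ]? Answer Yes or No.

No

/t/ (between /e/ and /a/) is in the target of rule 1 but the environment (immediately before a consonant) is not met → [t].
The actual realization is [t], not [ʔ].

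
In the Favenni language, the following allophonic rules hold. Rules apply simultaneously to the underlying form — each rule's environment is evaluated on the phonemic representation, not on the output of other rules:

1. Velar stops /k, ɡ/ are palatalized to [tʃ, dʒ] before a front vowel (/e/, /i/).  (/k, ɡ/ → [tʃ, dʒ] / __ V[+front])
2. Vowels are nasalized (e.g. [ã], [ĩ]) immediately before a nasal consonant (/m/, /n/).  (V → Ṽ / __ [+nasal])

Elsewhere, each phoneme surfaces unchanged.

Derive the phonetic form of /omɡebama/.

[õmdʒebãma]

/o/ — word-initial, before a nasal consonant — surfaces as [õ] (rule 2).
/m/ — not in any rule's target class → [m].
Rule 1 applies to /ɡ/ (between /m/ and /e/: before a front vowel) → [dʒ].
/e/ (between /ɡ/ and /b/) fails the environment for rule 2, so it stays [e].
/b/ (between /e/ and /a/): no rule targets it → [b].
Rule 2 applies to /a/ (between /b/ and /m/: before a nasal consonant) → [ã].
/m/ — not in any rule's target class → [m].
/a/ (word-final) is in the target of rule 2 but the environment (before a nasal consonant) is not met → [a].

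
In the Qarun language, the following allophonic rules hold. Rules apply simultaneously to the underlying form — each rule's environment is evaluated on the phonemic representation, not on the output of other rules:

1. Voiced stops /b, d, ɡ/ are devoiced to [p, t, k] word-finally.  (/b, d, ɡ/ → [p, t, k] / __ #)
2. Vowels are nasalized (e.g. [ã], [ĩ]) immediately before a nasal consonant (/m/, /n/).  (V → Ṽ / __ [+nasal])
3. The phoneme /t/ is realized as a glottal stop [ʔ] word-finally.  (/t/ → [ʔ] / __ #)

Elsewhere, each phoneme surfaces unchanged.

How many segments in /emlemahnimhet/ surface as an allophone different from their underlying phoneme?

4

Segments that undergo a rule: /e/ → [ẽ] (rule 2); /e/ → [ẽ] (rule 2); /i/ → [ĩ] (rule 2); /t/ → [ʔ] (rule 3).
All other segments surface unchanged.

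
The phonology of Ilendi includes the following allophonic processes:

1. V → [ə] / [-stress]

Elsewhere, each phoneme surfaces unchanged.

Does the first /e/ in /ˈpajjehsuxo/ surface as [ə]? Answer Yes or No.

/e/ — between /j/ and /h/, in an unstressed syllable — surfaces as [ə] (rule 1).
The actual realization is [ə], which matches [ə].

Yes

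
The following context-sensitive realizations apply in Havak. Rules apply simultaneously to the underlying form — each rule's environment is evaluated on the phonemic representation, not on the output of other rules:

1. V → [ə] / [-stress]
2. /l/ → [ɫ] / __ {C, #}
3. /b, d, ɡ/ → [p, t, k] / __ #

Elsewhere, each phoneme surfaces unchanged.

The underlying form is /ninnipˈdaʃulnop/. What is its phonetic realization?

[nənnəpˈdaʃəɫnəp]

/i/ meets the environment for rule 1 (in an unstressed syllable) → [ə].
/i/ (between /n/ and /p/): in an unstressed syllable, so rule 1 applies → [ə].
/d/ — between /p/ and /a/; rule 3 does not apply here → [d].
/a/ (between /d/ and /ʃ/) fails the environment for rule 1, so it stays [a].
/u/ (between /ʃ/ and /l/): in an unstressed syllable, so rule 1 applies → [ə].
/l/ (between /u/ and /n/) occurs word-finally or immediately before a consonant → [ɫ] by rule 2.
/o/ — between /n/ and /p/, in an unstressed syllable — surfaces as [ə] (rule 1).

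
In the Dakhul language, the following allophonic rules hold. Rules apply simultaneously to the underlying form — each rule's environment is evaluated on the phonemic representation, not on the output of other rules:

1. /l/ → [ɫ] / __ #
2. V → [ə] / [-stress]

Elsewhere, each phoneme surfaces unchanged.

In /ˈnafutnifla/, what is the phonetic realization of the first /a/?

/a/ — between /n/ and /f/; rule 2 does not apply here → [a].

[a]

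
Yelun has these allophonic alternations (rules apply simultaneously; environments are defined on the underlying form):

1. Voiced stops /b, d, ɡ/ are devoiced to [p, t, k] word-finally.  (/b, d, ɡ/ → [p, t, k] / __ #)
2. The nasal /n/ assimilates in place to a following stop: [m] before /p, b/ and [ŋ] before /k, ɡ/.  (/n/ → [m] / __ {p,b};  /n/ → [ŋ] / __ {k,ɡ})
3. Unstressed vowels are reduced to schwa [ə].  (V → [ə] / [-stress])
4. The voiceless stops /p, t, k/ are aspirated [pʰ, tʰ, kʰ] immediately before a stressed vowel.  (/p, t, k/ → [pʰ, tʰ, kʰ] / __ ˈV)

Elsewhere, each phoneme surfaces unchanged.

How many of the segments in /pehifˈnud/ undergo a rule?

3

Segments that undergo a rule: /e/ → [ə] (rule 3); /i/ → [ə] (rule 3); /d/ → [t] (rule 1).
All other segments surface unchanged.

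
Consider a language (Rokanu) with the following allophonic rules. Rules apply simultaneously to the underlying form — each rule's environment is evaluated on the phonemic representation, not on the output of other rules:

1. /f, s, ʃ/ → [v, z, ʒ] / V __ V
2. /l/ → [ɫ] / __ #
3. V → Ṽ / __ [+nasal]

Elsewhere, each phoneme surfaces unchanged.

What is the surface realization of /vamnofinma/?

[vãmnovĩnma]

/v/ (word-initial): no rule targets it → [v].
/a/ meets the environment for rule 3 (before a nasal consonant) → [ã].
/m/ stays [m].
/n/ (between /m/ and /o/): no rule targets it → [n].
/o/ — between /n/ and /f/; rule 3 does not apply here → [o].
/f/ (between /o/ and /i/): between two vowels, so rule 1 applies → [v].
/i/ meets the environment for rule 3 (before a nasal consonant) → [ĩ].
/n/ (between /i/ and /m/): no rule targets it → [n].
/m/ (between /n/ and /a/): no rule targets it → [m].
/a/ — word-final; rule 3 does not apply here → [a].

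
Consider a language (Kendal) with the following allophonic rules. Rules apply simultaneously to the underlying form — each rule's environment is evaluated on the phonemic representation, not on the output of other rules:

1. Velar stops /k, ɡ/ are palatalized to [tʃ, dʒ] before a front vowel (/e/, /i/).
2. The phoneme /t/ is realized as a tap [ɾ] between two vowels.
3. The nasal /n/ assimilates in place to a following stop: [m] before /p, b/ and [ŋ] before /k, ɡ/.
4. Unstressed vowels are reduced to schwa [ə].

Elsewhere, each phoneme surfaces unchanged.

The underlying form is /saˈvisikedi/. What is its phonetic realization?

[səˈvisətʃədə]

/a/ meets the environment for rule 4 (in an unstressed syllable) → [ə].
/i/ (between /v/ and /s/): rule 4 targets it, but not in an unstressed syllable → unchanged [i].
/i/ — between /s/ and /k/, in an unstressed syllable — surfaces as [ə] (rule 4).
/k/ — between /i/ and /e/, before a front vowel — surfaces as [tʃ] (rule 1).
/e/ (between /k/ and /d/): in an unstressed syllable, so rule 4 applies → [ə].
/i/ meets the environment for rule 4 (in an unstressed syllable) → [ə].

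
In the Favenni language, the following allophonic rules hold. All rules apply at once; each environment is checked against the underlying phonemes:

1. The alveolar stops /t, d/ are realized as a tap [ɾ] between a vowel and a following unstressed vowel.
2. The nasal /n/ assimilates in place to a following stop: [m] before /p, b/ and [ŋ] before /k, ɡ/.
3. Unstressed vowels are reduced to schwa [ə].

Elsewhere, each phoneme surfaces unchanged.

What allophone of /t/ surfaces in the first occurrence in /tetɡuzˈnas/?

/t/ (word-initial) is in the target of rule 1 but the environment (between a vowel and a following unstressed vowel) is not met → [t].

[t]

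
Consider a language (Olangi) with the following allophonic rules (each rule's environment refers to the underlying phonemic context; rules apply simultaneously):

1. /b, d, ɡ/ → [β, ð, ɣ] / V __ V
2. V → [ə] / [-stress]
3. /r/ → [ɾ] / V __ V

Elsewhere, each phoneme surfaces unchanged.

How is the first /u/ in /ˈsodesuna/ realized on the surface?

[ə]

/u/ meets the environment for rule 2 (in an unstressed syllable) → [ə].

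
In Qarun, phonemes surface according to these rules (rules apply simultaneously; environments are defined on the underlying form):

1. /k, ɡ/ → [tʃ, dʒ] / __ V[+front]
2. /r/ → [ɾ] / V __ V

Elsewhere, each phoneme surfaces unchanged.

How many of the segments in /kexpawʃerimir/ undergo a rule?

Segments that undergo a rule: /k/ → [tʃ] (rule 1); /r/ → [ɾ] (rule 2).
All other segments surface unchanged.

2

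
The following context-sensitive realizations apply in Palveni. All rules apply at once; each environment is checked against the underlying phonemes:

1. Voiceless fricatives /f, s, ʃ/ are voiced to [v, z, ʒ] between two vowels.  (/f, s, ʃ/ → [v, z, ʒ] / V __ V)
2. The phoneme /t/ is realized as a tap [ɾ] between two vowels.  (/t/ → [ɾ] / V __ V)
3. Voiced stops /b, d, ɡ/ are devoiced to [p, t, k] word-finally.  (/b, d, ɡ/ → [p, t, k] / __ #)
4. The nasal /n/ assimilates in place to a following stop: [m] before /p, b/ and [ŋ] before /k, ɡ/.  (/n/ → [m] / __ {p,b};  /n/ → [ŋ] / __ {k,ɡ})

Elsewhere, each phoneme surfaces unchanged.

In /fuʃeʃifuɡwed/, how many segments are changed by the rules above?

Segments that undergo a rule: /ʃ/ → [ʒ] (rule 1); /ʃ/ → [ʒ] (rule 1); /f/ → [v] (rule 1); /d/ → [t] (rule 3).
All other segments surface unchanged.

4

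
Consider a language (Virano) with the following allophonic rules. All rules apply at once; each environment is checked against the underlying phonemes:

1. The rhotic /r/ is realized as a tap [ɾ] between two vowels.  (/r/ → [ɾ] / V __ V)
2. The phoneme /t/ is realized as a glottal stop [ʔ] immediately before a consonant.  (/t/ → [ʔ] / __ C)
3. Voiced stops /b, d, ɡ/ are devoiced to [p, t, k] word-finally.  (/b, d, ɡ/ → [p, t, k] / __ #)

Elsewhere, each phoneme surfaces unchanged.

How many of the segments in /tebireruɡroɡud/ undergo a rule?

3

Segments that undergo a rule: /r/ → [ɾ] (rule 1); /r/ → [ɾ] (rule 1); /d/ → [t] (rule 3).
All other segments surface unchanged.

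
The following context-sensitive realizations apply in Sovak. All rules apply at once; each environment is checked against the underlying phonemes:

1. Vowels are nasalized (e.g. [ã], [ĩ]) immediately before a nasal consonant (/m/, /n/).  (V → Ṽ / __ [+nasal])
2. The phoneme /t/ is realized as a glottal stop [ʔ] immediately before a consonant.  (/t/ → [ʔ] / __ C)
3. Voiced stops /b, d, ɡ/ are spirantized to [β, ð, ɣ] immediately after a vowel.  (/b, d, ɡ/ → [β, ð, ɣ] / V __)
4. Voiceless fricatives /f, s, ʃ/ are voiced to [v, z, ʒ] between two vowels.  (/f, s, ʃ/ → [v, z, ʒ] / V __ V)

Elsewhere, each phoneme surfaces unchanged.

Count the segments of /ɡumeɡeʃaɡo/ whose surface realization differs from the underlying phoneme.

Segments that undergo a rule: /u/ → [ũ] (rule 1); /ɡ/ → [ɣ] (rule 3); /ʃ/ → [ʒ] (rule 4); /ɡ/ → [ɣ] (rule 3).
All other segments surface unchanged.

4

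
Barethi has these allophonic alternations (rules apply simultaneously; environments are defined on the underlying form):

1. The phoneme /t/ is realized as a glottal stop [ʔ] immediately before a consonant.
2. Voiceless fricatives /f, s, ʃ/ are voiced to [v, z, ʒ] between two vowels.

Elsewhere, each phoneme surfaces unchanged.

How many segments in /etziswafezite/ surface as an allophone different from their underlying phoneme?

2

Segments that undergo a rule: /t/ → [ʔ] (rule 1); /f/ → [v] (rule 2).
All other segments surface unchanged.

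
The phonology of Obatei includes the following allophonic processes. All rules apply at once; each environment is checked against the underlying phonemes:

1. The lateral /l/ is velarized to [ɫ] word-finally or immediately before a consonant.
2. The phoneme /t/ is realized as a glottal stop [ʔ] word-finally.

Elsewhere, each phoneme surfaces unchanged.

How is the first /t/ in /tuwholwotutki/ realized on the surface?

/t/ (word-initial) is in the target of rule 2 but the environment (word-finally) is not met → [t].

[t]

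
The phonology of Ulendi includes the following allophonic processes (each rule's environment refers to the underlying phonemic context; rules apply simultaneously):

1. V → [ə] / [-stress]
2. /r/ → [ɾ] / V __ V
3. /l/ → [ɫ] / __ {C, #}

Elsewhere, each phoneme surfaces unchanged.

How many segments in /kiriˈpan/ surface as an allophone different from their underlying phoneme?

Segments that undergo a rule: /i/ → [ə] (rule 1); /r/ → [ɾ] (rule 2); /i/ → [ə] (rule 1).
All other segments surface unchanged.

3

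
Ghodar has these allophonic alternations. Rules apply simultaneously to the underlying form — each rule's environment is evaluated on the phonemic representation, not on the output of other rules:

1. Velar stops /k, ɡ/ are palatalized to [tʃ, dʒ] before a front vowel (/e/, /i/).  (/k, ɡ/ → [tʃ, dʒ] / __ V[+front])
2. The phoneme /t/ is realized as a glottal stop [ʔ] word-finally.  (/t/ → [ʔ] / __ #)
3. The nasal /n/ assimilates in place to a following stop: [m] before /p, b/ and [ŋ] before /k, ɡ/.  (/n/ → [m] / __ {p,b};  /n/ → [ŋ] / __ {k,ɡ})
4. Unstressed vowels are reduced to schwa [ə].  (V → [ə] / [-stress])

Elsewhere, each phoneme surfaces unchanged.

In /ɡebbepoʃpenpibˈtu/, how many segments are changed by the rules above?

Segments that undergo a rule: /ɡ/ → [dʒ] (rule 1); /e/ → [ə] (rule 4); /e/ → [ə] (rule 4); /o/ → [ə] (rule 4); /e/ → [ə] (rule 4); /n/ → [m] (rule 3); /i/ → [ə] (rule 4).
All other segments surface unchanged.

7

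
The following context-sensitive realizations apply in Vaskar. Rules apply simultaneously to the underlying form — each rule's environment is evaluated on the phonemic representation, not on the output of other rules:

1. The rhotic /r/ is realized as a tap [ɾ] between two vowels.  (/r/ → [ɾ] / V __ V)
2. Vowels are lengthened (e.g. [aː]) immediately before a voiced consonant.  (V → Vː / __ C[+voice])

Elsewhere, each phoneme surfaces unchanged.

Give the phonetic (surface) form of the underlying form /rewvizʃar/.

/r/ — word-initial; rule 1 does not apply here → [r].
/e/ — between /r/ and /w/, before a voiced consonant — surfaces as [eː] (rule 2).
/i/ (between /v/ and /z/): before a voiced consonant, so rule 2 applies → [iː].
/a/ (between /ʃ/ and /r/) occurs before a voiced consonant → [aː] by rule 2.
/r/ (word-final) is in the target of rule 1 but the environment (between two vowels) is not met → [r].

[reːwviːzʃaːr]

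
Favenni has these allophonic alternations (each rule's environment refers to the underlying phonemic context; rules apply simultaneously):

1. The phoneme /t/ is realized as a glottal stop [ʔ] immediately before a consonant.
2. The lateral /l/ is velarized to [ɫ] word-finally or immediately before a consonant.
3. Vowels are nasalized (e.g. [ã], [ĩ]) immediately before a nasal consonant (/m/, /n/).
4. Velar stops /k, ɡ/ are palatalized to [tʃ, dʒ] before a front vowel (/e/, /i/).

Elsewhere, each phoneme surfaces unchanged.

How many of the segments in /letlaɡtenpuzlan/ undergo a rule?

3

Segments that undergo a rule: /t/ → [ʔ] (rule 1); /e/ → [ẽ] (rule 3); /a/ → [ã] (rule 3).
All other segments surface unchanged.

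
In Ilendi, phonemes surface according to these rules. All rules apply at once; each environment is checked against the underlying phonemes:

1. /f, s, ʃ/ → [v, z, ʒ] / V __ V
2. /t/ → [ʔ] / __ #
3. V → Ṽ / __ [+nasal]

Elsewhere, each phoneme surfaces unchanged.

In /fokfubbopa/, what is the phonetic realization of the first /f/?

/f/ (word-initial): rule 1 targets it, but not between two vowels → unchanged [f].

[f]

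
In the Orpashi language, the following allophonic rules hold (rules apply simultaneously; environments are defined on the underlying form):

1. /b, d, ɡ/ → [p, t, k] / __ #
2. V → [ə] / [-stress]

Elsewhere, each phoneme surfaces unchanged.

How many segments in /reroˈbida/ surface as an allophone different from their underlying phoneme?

3

Segments that undergo a rule: /e/ → [ə] (rule 2); /o/ → [ə] (rule 2); /a/ → [ə] (rule 2).
All other segments surface unchanged.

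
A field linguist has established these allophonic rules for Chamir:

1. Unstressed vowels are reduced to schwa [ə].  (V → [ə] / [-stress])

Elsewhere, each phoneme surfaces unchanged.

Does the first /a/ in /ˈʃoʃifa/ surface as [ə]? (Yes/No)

Yes

/a/ — word-final, in an unstressed syllable — surfaces as [ə] (rule 1).
The actual realization is [ə], which matches [ə].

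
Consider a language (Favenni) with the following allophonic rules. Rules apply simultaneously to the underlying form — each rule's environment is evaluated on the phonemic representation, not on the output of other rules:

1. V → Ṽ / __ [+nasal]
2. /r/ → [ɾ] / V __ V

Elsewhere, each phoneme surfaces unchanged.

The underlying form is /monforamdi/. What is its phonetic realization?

/m/ (word-initial): no rule targets it → [m].
/o/ (between /m/ and /n/): before a nasal consonant, so rule 1 applies → [õ].
/n/ (between /o/ and /f/) is unaffected → [n].
/f/ stays [f].
/o/ (between /f/ and /r/) fails the environment for rule 1, so it stays [o].
/r/ — between /o/ and /a/, between two vowels — surfaces as [ɾ] (rule 2).
/a/ (between /r/ and /m/) occurs before a nasal consonant → [ã] by rule 1.
/m/ stays [m].
/d/ — not in any rule's target class → [d].
/i/ (word-final) is in the target of rule 1 but the environment (before a nasal consonant) is not met → [i].

[mõnfoɾãmdi]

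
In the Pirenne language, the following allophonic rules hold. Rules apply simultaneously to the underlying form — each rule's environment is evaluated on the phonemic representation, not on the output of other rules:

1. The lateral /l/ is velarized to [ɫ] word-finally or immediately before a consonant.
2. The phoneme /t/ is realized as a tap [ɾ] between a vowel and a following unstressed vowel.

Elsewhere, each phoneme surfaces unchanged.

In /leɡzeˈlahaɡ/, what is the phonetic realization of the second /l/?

[l]

/l/ (between /e/ and /a/): rule 1 targets it, but not word-finally or immediately before a consonant → unchanged [l].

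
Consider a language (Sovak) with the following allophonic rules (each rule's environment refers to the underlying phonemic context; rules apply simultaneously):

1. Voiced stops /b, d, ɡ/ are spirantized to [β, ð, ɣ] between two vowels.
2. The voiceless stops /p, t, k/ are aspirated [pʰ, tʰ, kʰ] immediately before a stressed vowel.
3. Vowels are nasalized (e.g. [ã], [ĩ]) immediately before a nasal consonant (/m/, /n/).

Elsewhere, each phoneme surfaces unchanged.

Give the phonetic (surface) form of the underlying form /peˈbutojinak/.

/p/ (word-initial) is in the target of rule 2 but the environment (immediately before a stressed vowel) is not met → [p].
/e/ (between /p/ and /b/) fails the environment for rule 3, so it stays [e].
/b/ meets the environment for rule 1 (between two vowels) → [β].
/u/ (between /b/ and /t/) fails the environment for rule 3, so it stays [u].
/t/ (between /u/ and /o/): rule 2 targets it, but not immediately before a stressed vowel → unchanged [t].
/o/ (between /t/ and /j/) is in the target of rule 3 but the environment (before a nasal consonant) is not met → [o].
/j/ — not in any rule's target class → [j].
/i/ (between /j/ and /n/): before a nasal consonant, so rule 3 applies → [ĩ].
/n/ (between /i/ and /a/): no rule targets it → [n].
/a/ (between /n/ and /k/) fails the environment for rule 3, so it stays [a].
/k/ (word-final) is in the target of rule 2 but the environment (immediately before a stressed vowel) is not met → [k].

[peˈβutojĩnak]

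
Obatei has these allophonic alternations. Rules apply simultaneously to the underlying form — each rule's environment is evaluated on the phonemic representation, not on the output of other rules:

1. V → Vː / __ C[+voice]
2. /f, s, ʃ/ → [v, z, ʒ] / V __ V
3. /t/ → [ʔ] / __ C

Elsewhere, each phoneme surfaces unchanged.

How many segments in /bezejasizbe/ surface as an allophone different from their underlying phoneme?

Segments that undergo a rule: /e/ → [eː] (rule 1); /e/ → [eː] (rule 1); /s/ → [z] (rule 2); /i/ → [iː] (rule 1).
All other segments surface unchanged.

4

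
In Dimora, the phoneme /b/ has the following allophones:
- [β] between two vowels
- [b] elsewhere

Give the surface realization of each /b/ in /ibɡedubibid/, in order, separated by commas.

Occurrence 1 (position 2): no conditioning environment matches → elsewhere allophone [b].
Occurrence 2 (position 7): between two vowels → [β].
Occurrence 3 (position 9): between two vowels → [β].

[b], [β], [β]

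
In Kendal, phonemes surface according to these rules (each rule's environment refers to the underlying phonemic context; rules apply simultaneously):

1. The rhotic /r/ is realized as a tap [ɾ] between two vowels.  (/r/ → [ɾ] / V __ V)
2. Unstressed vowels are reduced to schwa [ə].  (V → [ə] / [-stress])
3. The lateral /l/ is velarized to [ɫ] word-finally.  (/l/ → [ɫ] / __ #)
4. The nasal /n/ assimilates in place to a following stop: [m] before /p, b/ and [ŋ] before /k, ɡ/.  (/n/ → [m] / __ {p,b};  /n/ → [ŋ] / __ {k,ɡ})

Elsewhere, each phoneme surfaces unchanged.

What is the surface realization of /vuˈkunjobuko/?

[vəˈkunjəbəkə]

/v/ (word-initial): no rule targets it → [v].
Rule 2 applies to /u/ (between /v/ and /k/: in an unstressed syllable) → [ə].
/k/ (between /u/ and /u/): no rule targets it → [k].
/u/ (between /k/ and /n/): rule 2 targets it, but not in an unstressed syllable → unchanged [u].
/n/ (between /u/ and /j/) is in the target of rule 4 but the environment (before a labial or velar stop) is not met → [n].
/j/ (between /n/ and /o/) is unaffected → [j].
/o/ — between /j/ and /b/, in an unstressed syllable — surfaces as [ə] (rule 2).
/b/ stays [b].
/u/ — between /b/ and /k/, in an unstressed syllable — surfaces as [ə] (rule 2).
/k/ (between /u/ and /o/) is unaffected → [k].
Rule 2 applies to /o/ (word-final: in an unstressed syllable) → [ə].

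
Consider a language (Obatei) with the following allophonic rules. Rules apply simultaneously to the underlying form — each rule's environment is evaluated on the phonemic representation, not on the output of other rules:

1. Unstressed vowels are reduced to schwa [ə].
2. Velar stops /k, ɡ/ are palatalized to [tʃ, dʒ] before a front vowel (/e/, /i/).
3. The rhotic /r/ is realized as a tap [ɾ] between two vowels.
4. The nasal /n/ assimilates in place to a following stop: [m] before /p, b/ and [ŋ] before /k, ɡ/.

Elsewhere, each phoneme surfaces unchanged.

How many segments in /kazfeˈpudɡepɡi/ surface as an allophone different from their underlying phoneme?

Segments that undergo a rule: /a/ → [ə] (rule 1); /e/ → [ə] (rule 1); /ɡ/ → [dʒ] (rule 2); /e/ → [ə] (rule 1); /ɡ/ → [dʒ] (rule 2); /i/ → [ə] (rule 1).
All other segments surface unchanged.

6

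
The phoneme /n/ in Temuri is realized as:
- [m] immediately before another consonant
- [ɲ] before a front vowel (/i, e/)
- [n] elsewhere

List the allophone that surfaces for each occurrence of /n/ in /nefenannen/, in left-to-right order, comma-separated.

[ɲ], [n], [m], [ɲ], [n]

Occurrence 1 (position 1): before a front vowel (/i, e/) → [ɲ].
Occurrence 2 (position 5): no conditioning environment matches → elsewhere allophone [n].
Occurrence 3 (position 7): immediately before another consonant → [m].
Occurrence 4 (position 8): before a front vowel (/i, e/) → [ɲ].
Occurrence 5 (position 10): no conditioning environment matches → elsewhere allophone [n].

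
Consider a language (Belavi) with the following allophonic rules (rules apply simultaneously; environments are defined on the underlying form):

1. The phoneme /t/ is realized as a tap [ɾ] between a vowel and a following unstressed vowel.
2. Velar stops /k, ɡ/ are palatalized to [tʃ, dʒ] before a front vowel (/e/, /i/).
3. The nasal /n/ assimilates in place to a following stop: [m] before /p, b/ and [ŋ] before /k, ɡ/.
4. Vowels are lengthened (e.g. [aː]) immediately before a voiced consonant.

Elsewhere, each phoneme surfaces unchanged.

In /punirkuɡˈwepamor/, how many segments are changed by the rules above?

5

Segments that undergo a rule: /u/ → [uː] (rule 4); /i/ → [iː] (rule 4); /u/ → [uː] (rule 4); /a/ → [aː] (rule 4); /o/ → [oː] (rule 4).
All other segments surface unchanged.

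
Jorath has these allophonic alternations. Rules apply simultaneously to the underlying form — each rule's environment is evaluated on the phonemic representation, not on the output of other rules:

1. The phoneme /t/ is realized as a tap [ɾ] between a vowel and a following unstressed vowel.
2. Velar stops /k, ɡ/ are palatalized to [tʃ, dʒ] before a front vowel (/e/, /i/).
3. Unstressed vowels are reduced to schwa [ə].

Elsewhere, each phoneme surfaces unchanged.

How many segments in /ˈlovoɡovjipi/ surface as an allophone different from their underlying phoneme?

Segments that undergo a rule: /o/ → [ə] (rule 3); /o/ → [ə] (rule 3); /i/ → [ə] (rule 3); /i/ → [ə] (rule 3).
All other segments surface unchanged.

4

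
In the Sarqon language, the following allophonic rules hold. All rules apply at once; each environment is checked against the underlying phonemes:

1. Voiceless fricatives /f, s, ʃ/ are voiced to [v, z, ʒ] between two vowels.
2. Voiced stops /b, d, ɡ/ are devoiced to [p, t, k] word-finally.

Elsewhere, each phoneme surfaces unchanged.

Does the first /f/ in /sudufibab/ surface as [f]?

/f/ (between /u/ and /i/): between two vowels, so rule 1 applies → [v].
The actual realization is [v], not [f].

No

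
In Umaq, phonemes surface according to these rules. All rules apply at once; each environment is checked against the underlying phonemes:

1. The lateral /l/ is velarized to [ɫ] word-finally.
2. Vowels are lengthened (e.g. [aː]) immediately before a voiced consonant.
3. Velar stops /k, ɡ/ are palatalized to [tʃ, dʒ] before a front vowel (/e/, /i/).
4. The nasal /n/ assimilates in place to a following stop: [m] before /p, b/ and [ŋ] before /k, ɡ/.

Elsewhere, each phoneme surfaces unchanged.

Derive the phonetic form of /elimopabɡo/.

/e/ (word-initial) occurs before a voiced consonant → [eː] by rule 2.
/l/ — between /e/ and /i/; rule 1 does not apply here → [l].
/i/ (between /l/ and /m/) occurs before a voiced consonant → [iː] by rule 2.
/m/ (between /i/ and /o/): no rule targets it → [m].
/o/ (between /m/ and /p/): rule 2 targets it, but not before a voiced consonant → unchanged [o].
/p/ (between /o/ and /a/): no rule targets it → [p].
/a/ — between /p/ and /b/, before a voiced consonant — surfaces as [aː] (rule 2).
/b/ stays [b].
/ɡ/ — between /b/ and /o/; rule 3 does not apply here → [ɡ].
/o/ (word-final) is in the target of rule 2 but the environment (before a voiced consonant) is not met → [o].

[eːliːmopaːbɡo]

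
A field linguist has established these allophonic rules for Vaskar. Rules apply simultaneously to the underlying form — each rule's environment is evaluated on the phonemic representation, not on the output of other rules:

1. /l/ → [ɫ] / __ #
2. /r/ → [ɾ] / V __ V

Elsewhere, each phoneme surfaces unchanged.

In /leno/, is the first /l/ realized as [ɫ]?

/l/ — word-initial; rule 1 does not apply here → [l].
The actual realization is [l], not [ɫ].

No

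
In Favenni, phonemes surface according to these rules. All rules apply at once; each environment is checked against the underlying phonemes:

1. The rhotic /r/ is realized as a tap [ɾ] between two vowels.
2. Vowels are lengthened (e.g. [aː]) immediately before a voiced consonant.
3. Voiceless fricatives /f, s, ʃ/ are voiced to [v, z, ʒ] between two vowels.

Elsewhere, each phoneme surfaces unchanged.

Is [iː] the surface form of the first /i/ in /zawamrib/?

/i/ meets the environment for rule 2 (before a voiced consonant) → [iː].
The actual realization is [iː], which matches [iː].

Yes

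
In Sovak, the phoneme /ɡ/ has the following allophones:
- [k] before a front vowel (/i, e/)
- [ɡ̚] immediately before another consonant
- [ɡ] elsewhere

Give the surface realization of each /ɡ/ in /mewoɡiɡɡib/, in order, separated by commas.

[k], [ɡ̚], [k]

Occurrence 1 (position 5): before a front vowel (/i, e/) → [k].
Occurrence 2 (position 7): immediately before another consonant → [ɡ̚].
Occurrence 3 (position 8): before a front vowel (/i, e/) → [k].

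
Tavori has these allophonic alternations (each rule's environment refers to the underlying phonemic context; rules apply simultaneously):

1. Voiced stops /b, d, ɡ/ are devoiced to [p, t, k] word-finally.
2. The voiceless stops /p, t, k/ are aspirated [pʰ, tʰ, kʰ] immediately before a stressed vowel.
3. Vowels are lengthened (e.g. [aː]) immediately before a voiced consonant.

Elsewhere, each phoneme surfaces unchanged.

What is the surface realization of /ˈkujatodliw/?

[ˈkʰuːjatoːdliːw]

/k/ (word-initial): immediately before a stressed vowel, so rule 2 applies → [kʰ].
Rule 3 applies to /u/ (between /k/ and /j/: before a voiced consonant) → [uː].
/j/ — not in any rule's target class → [j].
/a/ (between /j/ and /t/): rule 3 targets it, but not before a voiced consonant → unchanged [a].
/t/ (between /a/ and /o/) is in the target of rule 2 but the environment (immediately before a stressed vowel) is not met → [t].
/o/ meets the environment for rule 3 (before a voiced consonant) → [oː].
/d/ (between /o/ and /l/) is in the target of rule 1 but the environment (word-finally) is not met → [d].
/l/ (between /d/ and /i/) is unaffected → [l].
/i/ meets the environment for rule 3 (before a voiced consonant) → [iː].
/w/ stays [w].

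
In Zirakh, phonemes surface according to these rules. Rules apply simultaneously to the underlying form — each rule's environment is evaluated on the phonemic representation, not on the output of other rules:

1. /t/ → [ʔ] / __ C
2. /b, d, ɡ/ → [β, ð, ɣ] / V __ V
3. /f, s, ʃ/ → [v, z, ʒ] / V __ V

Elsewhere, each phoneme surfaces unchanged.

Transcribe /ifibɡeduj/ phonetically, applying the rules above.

/i/ (word-initial) is unaffected → [i].
/f/ meets the environment for rule 3 (between two vowels) → [v].
/i/ (between /f/ and /b/): no rule targets it → [i].
/b/ — between /i/ and /ɡ/; rule 2 does not apply here → [b].
/ɡ/ (between /b/ and /e/): rule 2 targets it, but not between two vowels → unchanged [ɡ].
/e/ — not in any rule's target class → [e].
/d/ (between /e/ and /u/): between two vowels, so rule 2 applies → [ð].
/u/ stays [u].
/j/ (word-final) is unaffected → [j].

[ivibɡeðuj]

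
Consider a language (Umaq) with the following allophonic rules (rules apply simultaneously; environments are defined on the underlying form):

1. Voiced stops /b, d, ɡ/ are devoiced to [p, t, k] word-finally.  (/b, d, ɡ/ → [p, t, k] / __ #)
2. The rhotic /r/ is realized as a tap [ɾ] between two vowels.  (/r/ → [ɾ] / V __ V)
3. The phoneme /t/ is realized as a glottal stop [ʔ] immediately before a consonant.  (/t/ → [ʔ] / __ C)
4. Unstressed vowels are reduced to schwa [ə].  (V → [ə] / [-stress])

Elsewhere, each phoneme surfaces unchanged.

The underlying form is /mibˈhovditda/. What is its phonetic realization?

/m/ — not in any rule's target class → [m].
Rule 4 applies to /i/ (between /m/ and /b/: in an unstressed syllable) → [ə].
/b/ (between /i/ and /h/) is in the target of rule 1 but the environment (word-finally) is not met → [b].
/h/ — not in any rule's target class → [h].
/o/ (between /h/ and /v/) fails the environment for rule 4, so it stays [o].
/v/ — not in any rule's target class → [v].
/d/ (between /v/ and /i/) fails the environment for rule 1, so it stays [d].
Rule 4 applies to /i/ (between /d/ and /t/: in an unstressed syllable) → [ə].
/t/ — between /i/ and /d/, immediately before a consonant — surfaces as [ʔ] (rule 3).
/d/ (between /t/ and /a/) fails the environment for rule 1, so it stays [d].
/a/ (word-final): in an unstressed syllable, so rule 4 applies → [ə].

[məbˈhovdəʔdə]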